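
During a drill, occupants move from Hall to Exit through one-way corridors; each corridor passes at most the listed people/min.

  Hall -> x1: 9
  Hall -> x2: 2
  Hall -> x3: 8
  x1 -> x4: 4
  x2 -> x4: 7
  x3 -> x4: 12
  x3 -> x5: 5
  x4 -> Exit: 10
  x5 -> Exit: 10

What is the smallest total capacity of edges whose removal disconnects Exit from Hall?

14

Augment Hall→x1→x4→Exit: bottleneck 4, flow now 4.
Augment Hall→x2→x4→Exit: bottleneck 2, flow now 6.
Augment Hall→x3→x4→Exit: bottleneck 4, flow now 10.
Augment Hall→x3→x5→Exit: bottleneck 4, flow now 14.
No augmenting path remains; maximum flow = 14.
By max-flow min-cut, the minimum cut capacity equals the max flow.
In the residual graph, reachable from Hall: {Hall, x1}.
Min-cut edges: Hall→x2 (2), Hall→x3 (8), x1→x4 (4); capacity 2 + 8 + 4 = 14.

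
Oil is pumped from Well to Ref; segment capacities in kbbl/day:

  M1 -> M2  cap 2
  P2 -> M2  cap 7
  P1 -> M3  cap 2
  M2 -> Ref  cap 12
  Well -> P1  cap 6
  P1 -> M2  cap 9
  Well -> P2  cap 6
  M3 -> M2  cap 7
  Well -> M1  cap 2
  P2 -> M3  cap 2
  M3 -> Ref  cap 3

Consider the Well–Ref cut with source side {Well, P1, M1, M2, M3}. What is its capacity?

21

Edges leaving {Well, P1, M1, M2, M3}: Well→P2 (6), M2→Ref (12), M3→Ref (3).
Cut capacity = 6 + 12 + 3 = 21.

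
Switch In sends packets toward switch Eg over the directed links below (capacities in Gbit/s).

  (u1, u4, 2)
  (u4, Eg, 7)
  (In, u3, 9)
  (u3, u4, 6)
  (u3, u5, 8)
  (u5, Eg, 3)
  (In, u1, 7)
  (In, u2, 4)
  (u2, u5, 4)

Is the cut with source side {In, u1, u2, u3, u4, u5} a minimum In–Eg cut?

Yes — it is a minimum cut (capacity 10).

Given cut capacity: 7 + 3 = 10.
Augment In→u1→u4→Eg: bottleneck 2, flow now 2.
Augment In→u2→u5→Eg: bottleneck 3, flow now 5.
Augment In→u3→u4→Eg: bottleneck 5, flow now 10.
No augmenting path remains; maximum flow = 10.
Cut capacity 10 equals the max flow, so it is a minimum cut.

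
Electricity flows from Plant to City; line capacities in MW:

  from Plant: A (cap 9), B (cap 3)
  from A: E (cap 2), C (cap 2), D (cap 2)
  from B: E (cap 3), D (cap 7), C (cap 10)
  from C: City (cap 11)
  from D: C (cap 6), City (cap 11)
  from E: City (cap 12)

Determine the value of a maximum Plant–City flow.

9

Augment Plant→A→C→City: bottleneck 2, flow now 2.
Augment Plant→A→D→City: bottleneck 2, flow now 4.
Augment Plant→A→E→City: bottleneck 2, flow now 6.
Augment Plant→B→C→City: bottleneck 3, flow now 9.
No augmenting path remains; maximum flow = 9.
In the residual graph, reachable from Plant: {Plant, A}.
Min-cut edges: Plant→B (3), A→C (2), A→D (2), A→E (2); capacity 3 + 2 + 2 + 2 = 9.
This cut is saturated, so no flow can exceed 9.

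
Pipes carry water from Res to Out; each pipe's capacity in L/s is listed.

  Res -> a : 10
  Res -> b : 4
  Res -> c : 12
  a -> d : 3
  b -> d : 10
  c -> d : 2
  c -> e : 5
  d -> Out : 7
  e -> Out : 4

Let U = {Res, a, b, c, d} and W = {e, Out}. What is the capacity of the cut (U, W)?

Edges leaving {Res, a, b, c, d}: c→e (5), d→Out (7).
Cut capacity = 5 + 7 = 12.

12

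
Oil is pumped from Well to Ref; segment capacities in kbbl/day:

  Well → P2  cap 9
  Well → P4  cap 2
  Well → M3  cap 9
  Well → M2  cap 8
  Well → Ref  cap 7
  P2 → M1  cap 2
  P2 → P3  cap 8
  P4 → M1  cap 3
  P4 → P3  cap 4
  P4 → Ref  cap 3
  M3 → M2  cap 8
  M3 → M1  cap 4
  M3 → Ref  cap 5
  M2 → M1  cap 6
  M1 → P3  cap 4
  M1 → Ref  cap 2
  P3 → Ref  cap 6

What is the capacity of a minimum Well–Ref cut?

Augment Well→Ref: bottleneck 7, flow now 7.
Augment Well→P4→Ref: bottleneck 2, flow now 9.
Augment Well→M3→Ref: bottleneck 5, flow now 14.
Augment Well→P2→M1→Ref: bottleneck 2, flow now 16.
Augment Well→P2→P3→Ref: bottleneck 6, flow now 22.
No augmenting path remains; maximum flow = 22.
By max-flow min-cut, the minimum cut capacity equals the max flow.
In the residual graph, reachable from Well: {Well, P2, M3, M2, M1, P3}.
Min-cut edges: Well→P4 (2), Well→Ref (7), M3→Ref (5), M1→Ref (2), P3→Ref (6); capacity 2 + 7 + 5 + 2 + 6 = 22.

22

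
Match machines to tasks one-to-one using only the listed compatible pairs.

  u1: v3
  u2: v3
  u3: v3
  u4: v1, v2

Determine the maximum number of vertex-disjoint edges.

2

Unit-capacity flow: source→left, listed edges, right→sink; max matching = max flow.
Augmenting path u1→v3 (+1); matched 1.
Augmenting path u4→v1 (+1); matched 2.
No augmenting path remains; maximum matching = 2.
König certificate: {u4, v3} is a vertex cover of size 2 (every listed pair touches it), so no matching can be larger.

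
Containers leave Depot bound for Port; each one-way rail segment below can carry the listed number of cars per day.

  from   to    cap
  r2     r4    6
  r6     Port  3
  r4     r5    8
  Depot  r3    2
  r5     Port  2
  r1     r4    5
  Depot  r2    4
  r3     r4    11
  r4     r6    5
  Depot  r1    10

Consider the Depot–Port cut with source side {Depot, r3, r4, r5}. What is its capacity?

Edges leaving {Depot, r3, r4, r5}: Depot→r1 (10), Depot→r2 (4), r4→r6 (5), r5→Port (2).
Cut capacity = 10 + 4 + 5 + 2 = 21.

21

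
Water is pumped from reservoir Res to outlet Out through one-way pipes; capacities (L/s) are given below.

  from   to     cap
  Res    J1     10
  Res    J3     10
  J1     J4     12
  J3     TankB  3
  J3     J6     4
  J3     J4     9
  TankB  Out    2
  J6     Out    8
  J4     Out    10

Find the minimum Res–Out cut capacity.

Augment Res→J1→J4→Out: bottleneck 10, flow now 10.
Augment Res→J3→TankB→Out: bottleneck 2, flow now 12.
Augment Res→J3→J6→Out: bottleneck 4, flow now 16.
No augmenting path remains; maximum flow = 16.
By max-flow min-cut, the minimum cut capacity equals the max flow.
In the residual graph, reachable from Res: {Res, J1, J3, TankB, J4}.
Min-cut edges: J3→J6 (4), TankB→Out (2), J4→Out (10); capacity 4 + 2 + 10 = 16.

16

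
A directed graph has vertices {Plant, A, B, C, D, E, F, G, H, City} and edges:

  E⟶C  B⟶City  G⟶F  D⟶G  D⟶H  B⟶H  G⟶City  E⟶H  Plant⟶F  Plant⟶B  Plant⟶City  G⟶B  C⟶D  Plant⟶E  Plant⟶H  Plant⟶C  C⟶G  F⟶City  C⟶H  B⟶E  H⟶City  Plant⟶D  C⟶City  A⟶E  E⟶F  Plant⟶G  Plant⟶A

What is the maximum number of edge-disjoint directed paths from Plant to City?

6

Assign every edge capacity 1; by Menger, the answer equals the max flow.
Path Plant→City (+1); total 1.
Path Plant→B→City (+1); total 2.
Path Plant→C→City (+1); total 3.
Path Plant→F→City (+1); total 4.
Path Plant→G→City (+1); total 5.
Path Plant→H→City (+1); total 6.
No residual Plant→City path; max flow = 6.
Certifying cut of size 6: {B→City, C→City, F→City, G→City, H→City, Plant→City}.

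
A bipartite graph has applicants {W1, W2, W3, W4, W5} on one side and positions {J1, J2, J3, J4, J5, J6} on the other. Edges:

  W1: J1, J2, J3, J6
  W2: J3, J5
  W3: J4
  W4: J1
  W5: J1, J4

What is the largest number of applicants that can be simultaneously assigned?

Unit-capacity flow: source→left, listed edges, right→sink; max matching = max flow.
Augmenting path W1→J1 (+1); matched 1.
Augmenting path W2→J3 (+1); matched 2.
Augmenting path W3→J4 (+1); matched 3.
Augmenting path W4→J1→W1→J2 (+1); matched 4.
No augmenting path remains; maximum matching = 4.
König certificate: {W1, W2, J1, J4} is a vertex cover of size 4 (every listed pair touches it), so no matching can be larger.

4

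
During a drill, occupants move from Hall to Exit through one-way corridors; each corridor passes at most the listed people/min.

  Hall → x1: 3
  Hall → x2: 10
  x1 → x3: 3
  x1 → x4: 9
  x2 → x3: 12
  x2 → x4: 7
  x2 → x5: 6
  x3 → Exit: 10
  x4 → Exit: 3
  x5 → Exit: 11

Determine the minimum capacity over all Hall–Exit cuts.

13

Augment Hall→x1→x3→Exit: bottleneck 3, flow now 3.
Augment Hall→x2→x3→Exit: bottleneck 7, flow now 10.
Augment Hall→x2→x4→Exit: bottleneck 3, flow now 13.
No augmenting path remains; maximum flow = 13.
By max-flow min-cut, the minimum cut capacity equals the max flow.
In the residual graph, reachable from Hall: {Hall}.
Min-cut edges: Hall→x1 (3), Hall→x2 (10); capacity 3 + 10 = 13.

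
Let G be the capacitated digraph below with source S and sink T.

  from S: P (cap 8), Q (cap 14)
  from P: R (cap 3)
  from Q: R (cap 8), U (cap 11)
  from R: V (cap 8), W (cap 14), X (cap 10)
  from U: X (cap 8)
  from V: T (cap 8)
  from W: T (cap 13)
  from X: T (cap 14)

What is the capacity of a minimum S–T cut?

17

Augment S→P→R→V→T: bottleneck 3, flow now 3.
Augment S→Q→R→V→T: bottleneck 5, flow now 8.
Augment S→Q→R→W→T: bottleneck 3, flow now 11.
Augment S→Q→U→X→T: bottleneck 6, flow now 17.
No augmenting path remains; maximum flow = 17.
By max-flow min-cut, the minimum cut capacity equals the max flow.
In the residual graph, reachable from S: {S, P}.
Min-cut edges: S→Q (14), P→R (3); capacity 14 + 3 = 17.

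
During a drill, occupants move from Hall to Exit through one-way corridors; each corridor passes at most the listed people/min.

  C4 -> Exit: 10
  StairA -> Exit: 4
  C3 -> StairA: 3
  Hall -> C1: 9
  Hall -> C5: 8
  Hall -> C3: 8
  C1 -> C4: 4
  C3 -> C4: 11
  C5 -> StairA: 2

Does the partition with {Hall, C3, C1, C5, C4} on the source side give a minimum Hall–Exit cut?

Given cut capacity: 3 + 2 + 10 = 15.
Augment Hall→C3→StairA→Exit: bottleneck 3, flow now 3.
Augment Hall→C3→C4→Exit: bottleneck 5, flow now 8.
Augment Hall→C1→C4→Exit: bottleneck 4, flow now 12.
Augment Hall→C5→StairA→Exit: bottleneck 1, flow now 13.
Augment Hall→C5→StairA→C3→C4→Exit: bottleneck 1, flow now 14. (uses reverse residual edge)
No augmenting path remains; maximum flow = 14.
In the residual graph, reachable from Hall: {Hall, C1, C5}.
Min-cut edges: Hall→C3 (8), C1→C4 (4), C5→StairA (2); capacity 8 + 4 + 2 = 14.
Cut capacity 15 exceeds the max flow 14, so it is not minimum.

No — its capacity is 15, but the minimum cut has capacity 14.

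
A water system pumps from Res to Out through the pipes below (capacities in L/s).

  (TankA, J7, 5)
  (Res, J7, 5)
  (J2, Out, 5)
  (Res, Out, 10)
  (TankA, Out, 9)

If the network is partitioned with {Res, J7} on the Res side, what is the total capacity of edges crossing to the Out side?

Edges leaving {Res, J7}: Res→Out (10).
Cut capacity = 10 = 10.

10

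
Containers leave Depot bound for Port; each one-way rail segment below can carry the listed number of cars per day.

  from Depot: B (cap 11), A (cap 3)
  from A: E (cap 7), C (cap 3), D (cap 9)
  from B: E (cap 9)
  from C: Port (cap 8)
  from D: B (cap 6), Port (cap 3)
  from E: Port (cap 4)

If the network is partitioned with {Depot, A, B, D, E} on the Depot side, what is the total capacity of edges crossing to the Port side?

10

Edges leaving {Depot, A, B, D, E}: A→C (3), D→Port (3), E→Port (4).
Cut capacity = 3 + 3 + 4 = 10.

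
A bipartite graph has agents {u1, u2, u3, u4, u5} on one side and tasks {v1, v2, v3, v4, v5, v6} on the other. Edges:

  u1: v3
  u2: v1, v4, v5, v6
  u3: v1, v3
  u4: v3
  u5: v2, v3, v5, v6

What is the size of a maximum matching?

Unit-capacity flow: source→left, listed edges, right→sink; max matching = max flow.
Augmenting path u1→v3 (+1); matched 1.
Augmenting path u2→v1 (+1); matched 2.
Augmenting path u5→v2 (+1); matched 3.
Augmenting path u3→v1→u2→v4 (+1); matched 4.
No augmenting path remains; maximum matching = 4.
König certificate: {u2, u3, u5, v3} is a vertex cover of size 4 (every listed pair touches it), so no matching can be larger.

4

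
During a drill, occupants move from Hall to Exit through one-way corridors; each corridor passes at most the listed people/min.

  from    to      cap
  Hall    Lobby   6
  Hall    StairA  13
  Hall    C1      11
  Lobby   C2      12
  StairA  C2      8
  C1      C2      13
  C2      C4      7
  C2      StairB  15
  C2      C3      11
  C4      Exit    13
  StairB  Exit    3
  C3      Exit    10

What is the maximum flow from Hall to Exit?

Augment Hall→Lobby→C2→C4→Exit: bottleneck 6, flow now 6.
Augment Hall→StairA→C2→C4→Exit: bottleneck 1, flow now 7.
Augment Hall→StairA→C2→StairB→Exit: bottleneck 3, flow now 10.
Augment Hall→StairA→C2→C3→Exit: bottleneck 4, flow now 14.
Augment Hall→C1→C2→C3→Exit: bottleneck 6, flow now 20.
No augmenting path remains; maximum flow = 20.
In the residual graph, reachable from Hall: {Hall, Lobby, StairA, C1, C2, StairB, C3}.
Min-cut edges: C2→C4 (7), StairB→Exit (3), C3→Exit (10); capacity 7 + 3 + 10 = 20.
This cut is saturated, so no flow can exceed 20.

20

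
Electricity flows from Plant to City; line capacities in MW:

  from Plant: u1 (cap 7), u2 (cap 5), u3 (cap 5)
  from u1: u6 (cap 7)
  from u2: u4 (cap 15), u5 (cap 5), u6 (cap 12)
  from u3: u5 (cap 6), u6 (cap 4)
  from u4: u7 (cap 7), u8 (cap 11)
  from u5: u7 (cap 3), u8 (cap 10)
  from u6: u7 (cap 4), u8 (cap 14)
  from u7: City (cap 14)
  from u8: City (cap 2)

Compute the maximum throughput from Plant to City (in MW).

14

Augment Plant→u1→u6→u7→City: bottleneck 4, flow now 4.
Augment Plant→u1→u6→u8→City: bottleneck 2, flow now 6.
Augment Plant→u2→u4→u7→City: bottleneck 5, flow now 11.
Augment Plant→u3→u5→u7→City: bottleneck 3, flow now 14.
No augmenting path remains; maximum flow = 14.
In the residual graph, reachable from Plant: {Plant, u1, u3, u5, u6, u8}.
Min-cut edges: Plant→u2 (5), u5→u7 (3), u6→u7 (4), u8→City (2); capacity 5 + 3 + 4 + 2 = 14.
This cut is saturated, so no flow can exceed 14.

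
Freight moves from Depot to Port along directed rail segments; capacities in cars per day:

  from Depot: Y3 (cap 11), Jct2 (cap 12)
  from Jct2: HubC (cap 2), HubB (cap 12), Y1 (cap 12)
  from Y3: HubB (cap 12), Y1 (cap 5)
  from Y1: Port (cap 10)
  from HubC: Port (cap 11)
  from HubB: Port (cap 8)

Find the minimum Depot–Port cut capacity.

20

Augment Depot→Jct2→Y1→Port: bottleneck 10, flow now 10.
Augment Depot→Jct2→HubC→Port: bottleneck 2, flow now 12.
Augment Depot→Y3→HubB→Port: bottleneck 8, flow now 20.
No augmenting path remains; maximum flow = 20.
By max-flow min-cut, the minimum cut capacity equals the max flow.
In the residual graph, reachable from Depot: {Depot, Jct2, Y3, Y1, HubB}.
Min-cut edges: Jct2→HubC (2), Y1→Port (10), HubB→Port (8); capacity 2 + 10 + 8 = 20.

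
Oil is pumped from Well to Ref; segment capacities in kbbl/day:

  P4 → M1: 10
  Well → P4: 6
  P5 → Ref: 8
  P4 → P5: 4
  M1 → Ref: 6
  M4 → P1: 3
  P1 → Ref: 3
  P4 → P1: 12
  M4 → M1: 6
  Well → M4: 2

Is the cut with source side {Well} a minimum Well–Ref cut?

Yes — it is a minimum cut (capacity 8).

Given cut capacity: 2 + 6 = 8.
Augment Well→M4→M1→Ref: bottleneck 2, flow now 2.
Augment Well→P4→M1→Ref: bottleneck 4, flow now 6.
Augment Well→P4→P1→Ref: bottleneck 2, flow now 8.
No augmenting path remains; maximum flow = 8.
Cut capacity 8 equals the max flow, so it is a minimum cut.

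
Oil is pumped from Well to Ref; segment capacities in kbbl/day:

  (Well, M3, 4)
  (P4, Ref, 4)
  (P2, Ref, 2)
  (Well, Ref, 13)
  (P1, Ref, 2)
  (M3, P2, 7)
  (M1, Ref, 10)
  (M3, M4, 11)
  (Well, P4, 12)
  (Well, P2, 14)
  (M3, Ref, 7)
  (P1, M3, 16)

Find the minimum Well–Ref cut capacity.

Augment Well→Ref: bottleneck 13, flow now 13.
Augment Well→P4→Ref: bottleneck 4, flow now 17.
Augment Well→M3→Ref: bottleneck 4, flow now 21.
Augment Well→P2→Ref: bottleneck 2, flow now 23.
No augmenting path remains; maximum flow = 23.
By max-flow min-cut, the minimum cut capacity equals the max flow.
In the residual graph, reachable from Well: {Well, P4, P2}.
Min-cut edges: Well→M3 (4), Well→Ref (13), P4→Ref (4), P2→Ref (2); capacity 4 + 13 + 4 + 2 = 23.

23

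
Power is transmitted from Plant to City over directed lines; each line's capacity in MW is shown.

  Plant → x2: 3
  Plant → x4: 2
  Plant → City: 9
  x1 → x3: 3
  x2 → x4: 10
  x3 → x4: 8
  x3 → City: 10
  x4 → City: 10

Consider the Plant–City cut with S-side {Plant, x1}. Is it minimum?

No — its capacity is 17, but the minimum cut has capacity 14.

Given cut capacity: 3 + 2 + 9 + 3 = 17.
Augment Plant→City: bottleneck 9, flow now 9.
Augment Plant→x4→City: bottleneck 2, flow now 11.
Augment Plant→x2→x4→City: bottleneck 3, flow now 14.
No augmenting path remains; maximum flow = 14.
In the residual graph, reachable from Plant: {Plant}.
Min-cut edges: Plant→x2 (3), Plant→x4 (2), Plant→City (9); capacity 3 + 2 + 9 = 14.
Cut capacity 17 exceeds the max flow 14, so it is not minimum.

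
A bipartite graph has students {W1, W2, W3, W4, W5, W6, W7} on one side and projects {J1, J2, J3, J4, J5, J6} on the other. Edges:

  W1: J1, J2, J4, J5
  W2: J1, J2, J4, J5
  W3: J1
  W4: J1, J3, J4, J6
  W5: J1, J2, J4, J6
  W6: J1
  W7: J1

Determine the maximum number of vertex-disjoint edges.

Unit-capacity flow: source→left, listed edges, right→sink; max matching = max flow.
Augmenting path W1→J1 (+1); matched 1.
Augmenting path W2→J2 (+1); matched 2.
Augmenting path W4→J3 (+1); matched 3.
Augmenting path W5→J4 (+1); matched 4.
Augmenting path W3→J1→W1→J5 (+1); matched 5.
No augmenting path remains; maximum matching = 5.
König certificate: {W1, W2, W4, W5, J1} is a vertex cover of size 5 (every listed pair touches it), so no matching can be larger.

5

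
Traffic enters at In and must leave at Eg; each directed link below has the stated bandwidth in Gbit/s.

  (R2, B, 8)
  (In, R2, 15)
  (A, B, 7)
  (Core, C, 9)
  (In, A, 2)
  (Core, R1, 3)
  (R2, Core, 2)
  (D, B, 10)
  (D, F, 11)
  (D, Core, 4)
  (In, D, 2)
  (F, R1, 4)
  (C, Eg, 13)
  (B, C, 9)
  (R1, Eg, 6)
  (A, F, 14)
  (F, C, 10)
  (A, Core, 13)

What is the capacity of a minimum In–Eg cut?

Augment In→D→F→C→Eg: bottleneck 2, flow now 2.
Augment In→R2→Core→C→Eg: bottleneck 2, flow now 4.
Augment In→R2→B→C→Eg: bottleneck 8, flow now 12.
Augment In→A→F→C→Eg: bottleneck 1, flow now 13.
Augment In→A→F→R1→Eg: bottleneck 1, flow now 14.
No augmenting path remains; maximum flow = 14.
By max-flow min-cut, the minimum cut capacity equals the max flow.
In the residual graph, reachable from In: {In, R2}.
Min-cut edges: In→D (2), In→A (2), R2→Core (2), R2→B (8); capacity 2 + 2 + 2 + 8 = 14.

14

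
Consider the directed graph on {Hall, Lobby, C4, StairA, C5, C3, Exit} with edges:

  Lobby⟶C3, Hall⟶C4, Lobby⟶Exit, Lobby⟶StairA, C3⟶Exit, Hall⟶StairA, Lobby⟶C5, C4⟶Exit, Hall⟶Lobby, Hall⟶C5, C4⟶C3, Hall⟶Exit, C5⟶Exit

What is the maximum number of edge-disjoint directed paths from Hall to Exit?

Assign every edge capacity 1; by Menger, the answer equals the max flow.
Path Hall→Exit (+1); total 1.
Path Hall→Lobby→Exit (+1); total 2.
Path Hall→C4→Exit (+1); total 3.
Path Hall→C5→Exit (+1); total 4.
No residual Hall→Exit path; max flow = 4.
Certifying cut of size 4: {Hall→C4, Hall→C5, Hall→Exit, Hall→Lobby}.

4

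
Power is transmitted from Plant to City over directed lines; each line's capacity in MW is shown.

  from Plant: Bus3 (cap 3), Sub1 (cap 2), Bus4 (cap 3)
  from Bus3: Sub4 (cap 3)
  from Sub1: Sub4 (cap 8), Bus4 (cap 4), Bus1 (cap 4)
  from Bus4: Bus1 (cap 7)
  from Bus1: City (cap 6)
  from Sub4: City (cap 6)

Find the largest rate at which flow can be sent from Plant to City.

8

Augment Plant→Bus3→Sub4→City: bottleneck 3, flow now 3.
Augment Plant→Sub1→Bus1→City: bottleneck 2, flow now 5.
Augment Plant→Bus4→Bus1→City: bottleneck 3, flow now 8.
No augmenting path remains; maximum flow = 8.
In the residual graph, reachable from Plant: {Plant}.
Min-cut edges: Plant→Bus3 (3), Plant→Sub1 (2), Plant→Bus4 (3); capacity 3 + 2 + 3 = 8.
This cut is saturated, so no flow can exceed 8.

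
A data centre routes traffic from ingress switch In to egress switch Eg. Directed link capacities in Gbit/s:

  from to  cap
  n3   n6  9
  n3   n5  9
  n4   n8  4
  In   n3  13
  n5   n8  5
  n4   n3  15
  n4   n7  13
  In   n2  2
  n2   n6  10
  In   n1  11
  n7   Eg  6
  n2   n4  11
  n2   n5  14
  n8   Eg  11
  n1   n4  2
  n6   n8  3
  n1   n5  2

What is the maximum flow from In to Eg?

Augment In→n1→n4→n7→Eg: bottleneck 2, flow now 2.
Augment In→n1→n5→n8→Eg: bottleneck 2, flow now 4.
Augment In→n2→n4→n7→Eg: bottleneck 2, flow now 6.
Augment In→n3→n5→n8→Eg: bottleneck 3, flow now 9.
Augment In→n3→n6→n8→Eg: bottleneck 3, flow now 12.
No augmenting path remains; maximum flow = 12.
In the residual graph, reachable from In: {In, n1, n3, n5, n6}.
Min-cut edges: In→n2 (2), n1→n4 (2), n5→n8 (5), n6→n8 (3); capacity 2 + 2 + 5 + 3 = 12.
This cut is saturated, so no flow can exceed 12.

12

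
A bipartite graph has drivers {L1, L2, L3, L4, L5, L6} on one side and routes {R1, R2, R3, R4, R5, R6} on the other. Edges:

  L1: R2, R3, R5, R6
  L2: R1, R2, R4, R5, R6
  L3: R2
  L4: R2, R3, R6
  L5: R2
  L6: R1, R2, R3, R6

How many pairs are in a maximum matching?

5

Unit-capacity flow: source→left, listed edges, right→sink; max matching = max flow.
Augmenting path L1→R2 (+1); matched 1.
Augmenting path L2→R1 (+1); matched 2.
Augmenting path L4→R3 (+1); matched 3.
Augmenting path L6→R6 (+1); matched 4.
Augmenting path L3→R2→L1→R5 (+1); matched 5.
No augmenting path remains; maximum matching = 5.
König certificate: {L1, L2, L4, L6, R2} is a vertex cover of size 5 (every listed pair touches it), so no matching can be larger.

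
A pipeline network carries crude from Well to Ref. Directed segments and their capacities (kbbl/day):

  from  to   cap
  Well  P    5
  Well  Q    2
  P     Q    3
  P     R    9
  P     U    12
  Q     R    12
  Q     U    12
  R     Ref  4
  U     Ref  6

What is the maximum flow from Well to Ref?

Augment Well→P→R→Ref: bottleneck 4, flow now 4.
Augment Well→P→U→Ref: bottleneck 1, flow now 5.
Augment Well→Q→U→Ref: bottleneck 2, flow now 7.
No augmenting path remains; maximum flow = 7.
In the residual graph, reachable from Well: {Well}.
Min-cut edges: Well→P (5), Well→Q (2); capacity 5 + 2 = 7.
This cut is saturated, so no flow can exceed 7.

7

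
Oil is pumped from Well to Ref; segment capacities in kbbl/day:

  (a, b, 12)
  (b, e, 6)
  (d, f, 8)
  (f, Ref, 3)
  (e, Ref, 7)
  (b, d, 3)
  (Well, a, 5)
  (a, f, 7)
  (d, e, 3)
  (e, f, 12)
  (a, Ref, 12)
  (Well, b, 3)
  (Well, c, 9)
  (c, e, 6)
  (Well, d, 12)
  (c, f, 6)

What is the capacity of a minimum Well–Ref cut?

15

Augment Well→a→Ref: bottleneck 5, flow now 5.
Augment Well→b→e→Ref: bottleneck 3, flow now 8.
Augment Well→c→e→Ref: bottleneck 4, flow now 12.
Augment Well→c→f→Ref: bottleneck 3, flow now 15.
No augmenting path remains; maximum flow = 15.
By max-flow min-cut, the minimum cut capacity equals the max flow.
In the residual graph, reachable from Well: {Well, b, c, d, e, f}.
Min-cut edges: Well→a (5), e→Ref (7), f→Ref (3); capacity 5 + 7 + 3 = 15.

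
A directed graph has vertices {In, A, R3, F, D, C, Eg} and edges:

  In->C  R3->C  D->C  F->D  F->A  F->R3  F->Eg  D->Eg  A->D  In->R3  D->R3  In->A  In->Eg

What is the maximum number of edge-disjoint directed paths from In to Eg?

2

Assign every edge capacity 1; by Menger, the answer equals the max flow.
Path In→Eg (+1); total 1.
Path In→A→D→Eg (+1); total 2.
No residual In→Eg path; max flow = 2.
Certifying cut of size 2: {In→A, In→Eg}.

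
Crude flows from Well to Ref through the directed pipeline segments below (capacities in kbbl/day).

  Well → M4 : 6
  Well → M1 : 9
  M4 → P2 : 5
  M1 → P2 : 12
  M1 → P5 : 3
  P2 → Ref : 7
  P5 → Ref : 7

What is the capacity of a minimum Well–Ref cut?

Augment Well→M4→P2→Ref: bottleneck 5, flow now 5.
Augment Well→M1→P2→Ref: bottleneck 2, flow now 7.
Augment Well→M1→P5→Ref: bottleneck 3, flow now 10.
No augmenting path remains; maximum flow = 10.
By max-flow min-cut, the minimum cut capacity equals the max flow.
In the residual graph, reachable from Well: {Well, M4, M1, P2}.
Min-cut edges: M1→P5 (3), P2→Ref (7); capacity 3 + 7 = 10.

10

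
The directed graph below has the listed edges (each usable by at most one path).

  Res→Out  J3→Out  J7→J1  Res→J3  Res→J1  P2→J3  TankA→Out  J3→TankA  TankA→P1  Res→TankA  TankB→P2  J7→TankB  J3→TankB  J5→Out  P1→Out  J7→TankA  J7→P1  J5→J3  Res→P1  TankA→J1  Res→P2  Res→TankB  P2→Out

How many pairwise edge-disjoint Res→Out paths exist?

Assign every edge capacity 1; by Menger, the answer equals the max flow.
Path Res→Out (+1); total 1.
Path Res→J3→Out (+1); total 2.
Path Res→TankA→Out (+1); total 3.
Path Res→P1→Out (+1); total 4.
Path Res→P2→Out (+1); total 5.
No residual Res→Out path; max flow = 5.
Certifying cut of size 5: {J3→Out, P1→Out, P2→Out, Res→Out, TankA→Out}.

5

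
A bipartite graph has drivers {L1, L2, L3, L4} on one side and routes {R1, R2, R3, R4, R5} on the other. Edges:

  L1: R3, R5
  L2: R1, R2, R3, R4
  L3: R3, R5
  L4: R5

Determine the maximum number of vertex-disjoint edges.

Unit-capacity flow: source→left, listed edges, right→sink; max matching = max flow.
Augmenting path L1→R3 (+1); matched 1.
Augmenting path L2→R1 (+1); matched 2.
Augmenting path L3→R5 (+1); matched 3.
No augmenting path remains; maximum matching = 3.
König certificate: {L2, R3, R5} is a vertex cover of size 3 (every listed pair touches it), so no matching can be larger.

3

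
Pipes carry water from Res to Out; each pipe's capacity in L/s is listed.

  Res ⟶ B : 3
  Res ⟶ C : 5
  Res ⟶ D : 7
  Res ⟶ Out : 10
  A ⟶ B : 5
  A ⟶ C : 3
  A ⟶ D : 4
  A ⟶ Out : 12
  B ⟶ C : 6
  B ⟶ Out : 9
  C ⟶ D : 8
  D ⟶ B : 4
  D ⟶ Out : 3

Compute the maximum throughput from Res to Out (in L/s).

20

Augment Res→Out: bottleneck 10, flow now 10.
Augment Res→B→Out: bottleneck 3, flow now 13.
Augment Res→D→Out: bottleneck 3, flow now 16.
Augment Res→D→B→Out: bottleneck 4, flow now 20.
No augmenting path remains; maximum flow = 20.
In the residual graph, reachable from Res: {Res, C, D}.
Min-cut edges: Res→B (3), Res→Out (10), D→B (4), D→Out (3); capacity 3 + 10 + 4 + 3 = 20.
This cut is saturated, so no flow can exceed 20.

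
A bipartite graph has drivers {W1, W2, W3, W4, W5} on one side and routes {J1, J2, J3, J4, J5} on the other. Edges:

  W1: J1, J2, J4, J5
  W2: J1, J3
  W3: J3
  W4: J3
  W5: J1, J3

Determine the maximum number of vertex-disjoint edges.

Unit-capacity flow: source→left, listed edges, right→sink; max matching = max flow.
Augmenting path W1→J1 (+1); matched 1.
Augmenting path W2→J3 (+1); matched 2.
Augmenting path W5→J1→W1→J2 (+1); matched 3.
No augmenting path remains; maximum matching = 3.
König certificate: {W1, J1, J3} is a vertex cover of size 3 (every listed pair touches it), so no matching can be larger.

3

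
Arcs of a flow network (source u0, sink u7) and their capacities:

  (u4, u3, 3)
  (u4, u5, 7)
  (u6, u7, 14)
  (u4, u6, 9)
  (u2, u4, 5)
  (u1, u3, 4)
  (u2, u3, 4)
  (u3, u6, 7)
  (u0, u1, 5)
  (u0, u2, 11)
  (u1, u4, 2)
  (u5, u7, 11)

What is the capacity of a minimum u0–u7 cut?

14

Augment u0→u1→u3→u6→u7: bottleneck 4, flow now 4.
Augment u0→u1→u4→u5→u7: bottleneck 1, flow now 5.
Augment u0→u2→u3→u6→u7: bottleneck 3, flow now 8.
Augment u0→u2→u4→u5→u7: bottleneck 5, flow now 13.
Augment u0→u2→u3→u1→u4→u5→u7: bottleneck 1, flow now 14. (uses reverse residual edge)
No augmenting path remains; maximum flow = 14.
By max-flow min-cut, the minimum cut capacity equals the max flow.
In the residual graph, reachable from u0: {u0, u2}.
Min-cut edges: u0→u1 (5), u2→u3 (4), u2→u4 (5); capacity 5 + 4 + 5 = 14.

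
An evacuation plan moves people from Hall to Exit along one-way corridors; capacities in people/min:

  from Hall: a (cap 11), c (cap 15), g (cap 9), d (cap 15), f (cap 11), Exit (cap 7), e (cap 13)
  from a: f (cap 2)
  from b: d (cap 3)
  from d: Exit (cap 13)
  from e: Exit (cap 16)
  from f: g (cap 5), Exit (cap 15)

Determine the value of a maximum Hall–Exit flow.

Augment Hall→Exit: bottleneck 7, flow now 7.
Augment Hall→d→Exit: bottleneck 13, flow now 20.
Augment Hall→e→Exit: bottleneck 13, flow now 33.
Augment Hall→f→Exit: bottleneck 11, flow now 44.
Augment Hall→a→f→Exit: bottleneck 2, flow now 46.
No augmenting path remains; maximum flow = 46.
In the residual graph, reachable from Hall: {Hall, a, c, d, g}.
Min-cut edges: Hall→e (13), Hall→f (11), Hall→Exit (7), a→f (2), d→Exit (13); capacity 13 + 11 + 7 + 2 + 13 = 46.
This cut is saturated, so no flow can exceed 46.

46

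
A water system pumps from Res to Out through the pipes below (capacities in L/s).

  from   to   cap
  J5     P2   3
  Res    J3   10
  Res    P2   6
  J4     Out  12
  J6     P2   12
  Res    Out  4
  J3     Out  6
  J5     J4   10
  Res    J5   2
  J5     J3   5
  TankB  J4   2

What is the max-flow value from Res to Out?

Augment Res→Out: bottleneck 4, flow now 4.
Augment Res→J3→Out: bottleneck 6, flow now 10.
Augment Res→J5→J4→Out: bottleneck 2, flow now 12.
No augmenting path remains; maximum flow = 12.
In the residual graph, reachable from Res: {Res, J3, P2}.
Min-cut edges: Res→J5 (2), Res→Out (4), J3→Out (6); capacity 2 + 4 + 6 = 12.
This cut is saturated, so no flow can exceed 12.

12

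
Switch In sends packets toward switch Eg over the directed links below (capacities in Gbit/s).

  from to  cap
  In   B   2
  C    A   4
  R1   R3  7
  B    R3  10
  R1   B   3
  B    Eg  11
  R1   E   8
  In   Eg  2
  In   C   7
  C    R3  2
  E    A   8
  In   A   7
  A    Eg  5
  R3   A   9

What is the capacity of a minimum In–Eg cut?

Augment In→Eg: bottleneck 2, flow now 2.
Augment In→B→Eg: bottleneck 2, flow now 4.
Augment In→A→Eg: bottleneck 5, flow now 9.
No augmenting path remains; maximum flow = 9.
By max-flow min-cut, the minimum cut capacity equals the max flow.
In the residual graph, reachable from In: {In, C, R3, A}.
Min-cut edges: In→B (2), In→Eg (2), A→Eg (5); capacity 2 + 2 + 5 = 9.

9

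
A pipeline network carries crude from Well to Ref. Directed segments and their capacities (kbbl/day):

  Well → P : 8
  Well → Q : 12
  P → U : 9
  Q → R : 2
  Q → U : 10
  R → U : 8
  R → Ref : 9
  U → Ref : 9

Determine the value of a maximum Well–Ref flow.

Augment Well→P→U→Ref: bottleneck 8, flow now 8.
Augment Well→Q→R→Ref: bottleneck 2, flow now 10.
Augment Well→Q→U→Ref: bottleneck 1, flow now 11.
No augmenting path remains; maximum flow = 11.
In the residual graph, reachable from Well: {Well, P, Q, U}.
Min-cut edges: Q→R (2), U→Ref (9); capacity 2 + 9 = 11.
This cut is saturated, so no flow can exceed 11.

11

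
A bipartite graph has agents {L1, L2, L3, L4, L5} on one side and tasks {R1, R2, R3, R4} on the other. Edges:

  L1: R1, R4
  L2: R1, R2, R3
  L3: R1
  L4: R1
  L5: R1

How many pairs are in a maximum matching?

3

Unit-capacity flow: source→left, listed edges, right→sink; max matching = max flow.
Augmenting path L1→R1 (+1); matched 1.
Augmenting path L2→R2 (+1); matched 2.
Augmenting path L3→R1→L1→R4 (+1); matched 3.
No augmenting path remains; maximum matching = 3.
König certificate: {L1, L2, R1} is a vertex cover of size 3 (every listed pair touches it), so no matching can be larger.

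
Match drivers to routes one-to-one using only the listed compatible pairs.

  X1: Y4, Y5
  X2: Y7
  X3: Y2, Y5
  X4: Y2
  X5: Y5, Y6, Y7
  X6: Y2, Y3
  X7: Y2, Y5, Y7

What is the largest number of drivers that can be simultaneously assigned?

6

Unit-capacity flow: source→left, listed edges, right→sink; max matching = max flow.
Augmenting path X1→Y4 (+1); matched 1.
Augmenting path X2→Y7 (+1); matched 2.
Augmenting path X3→Y2 (+1); matched 3.
Augmenting path X5→Y5 (+1); matched 4.
Augmenting path X6→Y3 (+1); matched 5.
Augmenting path X7→Y5→X5→Y6 (+1); matched 6.
No augmenting path remains; maximum matching = 6.
König certificate: {X1, X5, X6, Y2, Y5, Y7} is a vertex cover of size 6 (every listed pair touches it), so no matching can be larger.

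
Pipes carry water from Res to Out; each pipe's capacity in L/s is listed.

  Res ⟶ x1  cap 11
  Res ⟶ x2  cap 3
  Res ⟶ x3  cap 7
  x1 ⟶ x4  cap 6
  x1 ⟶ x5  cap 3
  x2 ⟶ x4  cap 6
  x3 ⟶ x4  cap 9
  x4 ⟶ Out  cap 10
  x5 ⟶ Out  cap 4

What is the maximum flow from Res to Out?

Augment Res→x1→x4→Out: bottleneck 6, flow now 6.
Augment Res→x1→x5→Out: bottleneck 3, flow now 9.
Augment Res→x2→x4→Out: bottleneck 3, flow now 12.
Augment Res→x3→x4→Out: bottleneck 1, flow now 13.
No augmenting path remains; maximum flow = 13.
In the residual graph, reachable from Res: {Res, x1, x2, x3, x4}.
Min-cut edges: x1→x5 (3), x4→Out (10); capacity 3 + 10 = 13.
This cut is saturated, so no flow can exceed 13.

13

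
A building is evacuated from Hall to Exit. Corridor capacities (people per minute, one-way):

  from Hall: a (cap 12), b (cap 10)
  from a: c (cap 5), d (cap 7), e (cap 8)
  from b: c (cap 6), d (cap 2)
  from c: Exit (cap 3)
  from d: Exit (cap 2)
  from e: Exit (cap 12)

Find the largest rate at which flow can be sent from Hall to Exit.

Augment Hall→a→c→Exit: bottleneck 3, flow now 3.
Augment Hall→a→d→Exit: bottleneck 2, flow now 5.
Augment Hall→a→e→Exit: bottleneck 7, flow now 12.
Augment Hall→b→c→a→e→Exit: bottleneck 1, flow now 13. (uses reverse residual edge)
No augmenting path remains; maximum flow = 13.
In the residual graph, reachable from Hall: {Hall, a, b, c, d}.
Min-cut edges: a→e (8), c→Exit (3), d→Exit (2); capacity 8 + 3 + 2 = 13.
This cut is saturated, so no flow can exceed 13.

13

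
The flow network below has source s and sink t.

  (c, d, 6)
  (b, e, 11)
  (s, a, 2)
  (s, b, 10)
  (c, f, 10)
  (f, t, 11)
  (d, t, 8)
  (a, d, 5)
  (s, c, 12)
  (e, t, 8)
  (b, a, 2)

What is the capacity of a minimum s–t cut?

Augment s→a→d→t: bottleneck 2, flow now 2.
Augment s→b→e→t: bottleneck 8, flow now 10.
Augment s→c→d→t: bottleneck 6, flow now 16.
Augment s→c→f→t: bottleneck 6, flow now 22.
Augment s→b→a→d→c→f→t: bottleneck 2, flow now 24. (uses reverse residual edge)
No augmenting path remains; maximum flow = 24.
By max-flow min-cut, the minimum cut capacity equals the max flow.
In the residual graph, reachable from s: {s}.
Min-cut edges: s→a (2), s→b (10), s→c (12); capacity 2 + 10 + 12 = 24.

24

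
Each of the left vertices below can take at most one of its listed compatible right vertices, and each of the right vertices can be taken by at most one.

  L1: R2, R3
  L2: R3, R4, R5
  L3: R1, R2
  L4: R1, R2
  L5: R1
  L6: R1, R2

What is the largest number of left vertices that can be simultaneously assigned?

Unit-capacity flow: source→left, listed edges, right→sink; max matching = max flow.
Augmenting path L1→R2 (+1); matched 1.
Augmenting path L2→R3 (+1); matched 2.
Augmenting path L3→R1 (+1); matched 3.
Augmenting path L4→R2→L1→R3→L2→R4 (+1); matched 4.
No augmenting path remains; maximum matching = 4.
König certificate: {L1, L2, R1, R2} is a vertex cover of size 4 (every listed pair touches it), so no matching can be larger.

4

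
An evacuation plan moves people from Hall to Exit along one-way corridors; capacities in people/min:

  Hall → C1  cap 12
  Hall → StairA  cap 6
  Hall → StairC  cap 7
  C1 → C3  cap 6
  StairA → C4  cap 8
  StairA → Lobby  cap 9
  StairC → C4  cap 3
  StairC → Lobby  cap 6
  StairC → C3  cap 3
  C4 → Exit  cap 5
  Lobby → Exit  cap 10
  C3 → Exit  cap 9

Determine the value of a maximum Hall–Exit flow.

Augment Hall→C1→C3→Exit: bottleneck 6, flow now 6.
Augment Hall→StairA→C4→Exit: bottleneck 5, flow now 11.
Augment Hall→StairA→Lobby→Exit: bottleneck 1, flow now 12.
Augment Hall→StairC→Lobby→Exit: bottleneck 6, flow now 18.
Augment Hall→StairC→C3→Exit: bottleneck 1, flow now 19.
No augmenting path remains; maximum flow = 19.
In the residual graph, reachable from Hall: {Hall, C1}.
Min-cut edges: Hall→StairA (6), Hall→StairC (7), C1→C3 (6); capacity 6 + 7 + 6 = 19.
This cut is saturated, so no flow can exceed 19.

19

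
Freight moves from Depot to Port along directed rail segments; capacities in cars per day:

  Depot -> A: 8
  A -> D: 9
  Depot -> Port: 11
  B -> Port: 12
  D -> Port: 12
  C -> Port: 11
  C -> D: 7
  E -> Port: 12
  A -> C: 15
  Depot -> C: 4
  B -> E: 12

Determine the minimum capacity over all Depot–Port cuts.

Augment Depot→Port: bottleneck 11, flow now 11.
Augment Depot→C→Port: bottleneck 4, flow now 15.
Augment Depot→A→C→Port: bottleneck 7, flow now 22.
Augment Depot→A→D→Port: bottleneck 1, flow now 23.
No augmenting path remains; maximum flow = 23.
By max-flow min-cut, the minimum cut capacity equals the max flow.
In the residual graph, reachable from Depot: {Depot}.
Min-cut edges: Depot→A (8), Depot→C (4), Depot→Port (11); capacity 8 + 4 + 11 = 23.

23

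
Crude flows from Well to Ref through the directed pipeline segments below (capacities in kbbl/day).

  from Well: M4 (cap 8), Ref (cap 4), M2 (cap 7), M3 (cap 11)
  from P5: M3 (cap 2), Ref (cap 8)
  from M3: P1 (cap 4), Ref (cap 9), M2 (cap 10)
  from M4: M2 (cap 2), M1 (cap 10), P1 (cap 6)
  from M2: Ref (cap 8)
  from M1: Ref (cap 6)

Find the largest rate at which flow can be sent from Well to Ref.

Augment Well→Ref: bottleneck 4, flow now 4.
Augment Well→M3→Ref: bottleneck 9, flow now 13.
Augment Well→M2→Ref: bottleneck 7, flow now 20.
Augment Well→M3→M2→Ref: bottleneck 1, flow now 21.
Augment Well→M4→M1→Ref: bottleneck 6, flow now 27.
No augmenting path remains; maximum flow = 27.
In the residual graph, reachable from Well: {Well, M3, M4, M2, M1, P1}.
Min-cut edges: Well→Ref (4), M3→Ref (9), M2→Ref (8), M1→Ref (6); capacity 4 + 9 + 8 + 6 = 27.
This cut is saturated, so no flow can exceed 27.

27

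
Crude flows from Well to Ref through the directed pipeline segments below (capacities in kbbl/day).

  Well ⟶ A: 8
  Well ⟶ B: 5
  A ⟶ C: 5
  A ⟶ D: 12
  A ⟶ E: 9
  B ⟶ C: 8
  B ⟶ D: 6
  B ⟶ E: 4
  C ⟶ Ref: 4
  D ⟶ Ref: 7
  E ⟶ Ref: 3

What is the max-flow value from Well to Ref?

13

Augment Well→A→C→Ref: bottleneck 4, flow now 4.
Augment Well→A→D→Ref: bottleneck 4, flow now 8.
Augment Well→B→D→Ref: bottleneck 3, flow now 11.
Augment Well→B→E→Ref: bottleneck 2, flow now 13.
No augmenting path remains; maximum flow = 13.
In the residual graph, reachable from Well: {Well}.
Min-cut edges: Well→A (8), Well→B (5); capacity 8 + 5 = 13.
This cut is saturated, so no flow can exceed 13.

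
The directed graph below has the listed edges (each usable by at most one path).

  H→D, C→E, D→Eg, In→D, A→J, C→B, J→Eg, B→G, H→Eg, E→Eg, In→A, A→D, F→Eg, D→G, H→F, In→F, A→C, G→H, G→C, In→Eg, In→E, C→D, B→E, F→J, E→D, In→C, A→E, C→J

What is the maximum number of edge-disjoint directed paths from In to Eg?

Assign every edge capacity 1; by Menger, the answer equals the max flow.
Path In→Eg (+1); total 1.
Path In→D→Eg (+1); total 2.
Path In→E→Eg (+1); total 3.
Path In→F→Eg (+1); total 4.
Path In→A→J→Eg (+1); total 5.
Path In→C→B→G→H→Eg (+1); total 6.
No residual In→Eg path; max flow = 6.
Certifying cut of size 6: {In→A, In→C, In→D, In→E, In→Eg, In→F}.

6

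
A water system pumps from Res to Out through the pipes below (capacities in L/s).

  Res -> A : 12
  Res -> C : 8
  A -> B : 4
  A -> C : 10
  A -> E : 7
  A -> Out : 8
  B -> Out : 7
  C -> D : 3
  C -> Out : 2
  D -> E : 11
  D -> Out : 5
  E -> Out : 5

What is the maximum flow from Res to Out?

Augment Res→A→Out: bottleneck 8, flow now 8.
Augment Res→C→Out: bottleneck 2, flow now 10.
Augment Res→A→B→Out: bottleneck 4, flow now 14.
Augment Res→C→D→Out: bottleneck 3, flow now 17.
No augmenting path remains; maximum flow = 17.
In the residual graph, reachable from Res: {Res, C}.
Min-cut edges: Res→A (12), C→D (3), C→Out (2); capacity 12 + 3 + 2 = 17.
This cut is saturated, so no flow can exceed 17.

17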